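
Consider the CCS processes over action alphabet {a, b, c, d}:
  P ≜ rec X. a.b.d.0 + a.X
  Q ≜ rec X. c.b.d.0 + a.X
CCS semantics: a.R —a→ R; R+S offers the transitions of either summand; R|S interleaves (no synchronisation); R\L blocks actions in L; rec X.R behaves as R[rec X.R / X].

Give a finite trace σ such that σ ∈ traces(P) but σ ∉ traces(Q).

P's transition system — 4 states:
  u0 = rec X. a.b.d.0 + a.X has moves -a-> u0, -a-> u1
  u1 = b.d.0 has moves -b-> u2
  u2 = d.0 has moves -d-> u3
  u3 = 0 has moves deadlocked
Q's transition system — 4 states:
  v0 = rec X. c.b.d.0 + a.X has moves -a-> v0, -c-> v1
  v1 = b.d.0 has moves -b-> v2
  v2 = d.0 has moves -d-> v3
  v3 = 0 has moves deadlocked
Executing ab from P (initial set {u0}):
  [1] a ⇒ {u0, u1}
  [2] b ⇒ {u2}
  ✓ P
Executing ab from Q (initial set {v0}):
  [1] a ⇒ {v0}
  [2] b ⇒ no successor for Q

ab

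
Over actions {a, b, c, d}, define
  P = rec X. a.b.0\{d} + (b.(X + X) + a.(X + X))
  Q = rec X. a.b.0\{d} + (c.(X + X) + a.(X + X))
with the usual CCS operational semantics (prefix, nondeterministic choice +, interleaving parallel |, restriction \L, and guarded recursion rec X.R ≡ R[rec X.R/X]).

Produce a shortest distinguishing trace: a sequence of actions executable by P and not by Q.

b

Reachable graph of P (4 states):
  s0 = rec X. a.b.0\{d} + (b.(X + X) + a.(X + X)) → —a→ s1, —a→ s2, —b→ s1
  s1 = (rec X. a.b.0\{d} + (b.(X + X) + a.(X + X))) + (rec X. a.b.0\{d} + (b.(X + X) + a.(X + X))) → —a→ s1, —a→ s2, —b→ s1
  s2 = b.0\{d} → —b→ s3
  s3 = 0\{d} → (no moves)
Reachable graph of Q (4 states):
  t0 = rec X. a.b.0\{d} + (c.(X + X) + a.(X + X)) → —a→ t1, —a→ t2, —c→ t1
  t1 = (rec X. a.b.0\{d} + (c.(X + X) + a.(X + X))) + (rec X. a.b.0\{d} + (c.(X + X) + a.(X + X))) → —a→ t1, —a→ t2, —c→ t1
  t2 = b.0\{d} → —b→ t3
  t3 = 0\{d} → (no moves)
Trace ⟨b⟩ through P, begin at {s0}:
  after b @ step 1: {s1}
  — P admits the full trace.
Trace ⟨b⟩ through Q, begin at {t0}:
  after b @ step 1: ∅ (Q stuck)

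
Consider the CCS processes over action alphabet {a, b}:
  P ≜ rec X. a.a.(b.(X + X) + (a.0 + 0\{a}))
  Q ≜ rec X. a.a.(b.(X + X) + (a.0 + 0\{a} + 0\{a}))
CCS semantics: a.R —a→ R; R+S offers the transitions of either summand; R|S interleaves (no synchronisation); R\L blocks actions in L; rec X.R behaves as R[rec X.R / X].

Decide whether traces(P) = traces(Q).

LTS(P): 5 reachable states
  p0 = rec X. a.a.(b.(X + X) + (a.0 + 0\{a})) :: -a-> p1
  p1 = a.(b.((rec X. a.a.(b.(X + X) + (a.0 + 0\{a}))) + (rec X. a.a.(b.(X + X) + (a.0 + 0\{a})))) + (a.0 + 0\{a})) :: -a-> p2
  p2 = b.((rec X. a.a.(b.(X + X) + (a.0 + 0\{a}))) + (rec X. a.a.(b.(X + X) + (a.0 + 0\{a})))) + (a.0 + 0\{a}) :: -a-> p3, -b-> p4
  p3 = 0 :: (no moves)
  p4 = (rec X. a.a.(b.(X + X) + (a.0 + 0\{a}))) + (rec X. a.a.(b.(X + X) + (a.0 + 0\{a}))) :: -a-> p1
LTS(Q): 5 reachable states
  q0 = rec X. a.a.(b.(X + X) + (a.0 + 0\{a} + 0\{a})) :: -a-> q1
  q1 = a.(b.((rec X. a.a.(b.(X + X) + (a.0 + 0\{a} + 0\{a}))) + (rec X. a.a.(b.(X + X) + (a.0 + 0\{a} + 0\{a})))) + (a.0 + 0\{a} + 0\{a})) :: -a-> q2
  q2 = b.((rec X. a.a.(b.(X + X) + (a.0 + 0\{a} + 0\{a}))) + (rec X. a.a.(b.(X + X) + (a.0 + 0\{a} + 0\{a})))) + (a.0 + 0\{a} + 0\{a}) :: -a-> q3, -b-> q4
  q3 = 0 :: (no moves)
  q4 = (rec X. a.a.(b.(X + X) + (a.0 + 0\{a} + 0\{a}))) + (rec X. a.a.(b.(X + X) + (a.0 + 0\{a} + 0\{a}))) :: -a-> q1
Coarsest stable partition (strong bisimilarity classes):
  B0 = {p0, p4, q0, q4}
  B1 = {p1, q1}
  B2 = {p2, q2}
  B3 = {p3, q3}
p0 ∈ B0, q0 ∈ B0 → same block
Bisimilar ⇒ trace-equivalent.

traces(P) = traces(Q)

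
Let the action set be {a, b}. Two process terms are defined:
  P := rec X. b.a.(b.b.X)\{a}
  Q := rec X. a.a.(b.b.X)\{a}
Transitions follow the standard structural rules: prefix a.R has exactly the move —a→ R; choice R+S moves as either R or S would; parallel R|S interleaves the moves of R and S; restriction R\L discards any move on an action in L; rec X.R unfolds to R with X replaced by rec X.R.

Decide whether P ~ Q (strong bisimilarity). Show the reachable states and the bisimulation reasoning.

LTS(P): 6 reachable states
  s0 = rec X. b.a.(b.b.X)\{a} → ··b··> s1
  s1 = a.(b.b.(rec X. b.a.(b.b.X)\{a}))\{a} → ··a··> s2
  s2 = (b.b.(rec X. b.a.(b.b.X)\{a}))\{a} → ··b··> s3
  s3 = (b.(rec X. b.a.(b.b.X)\{a}))\{a} → ··b··> s4
  s4 = (rec X. b.a.(b.b.X)\{a})\{a} → ··b··> s5
  s5 = (a.(b.b.(rec X. b.a.(b.b.X)\{a}))\{a})\{a} → (no moves)
LTS(Q): 5 reachable states
  t0 = rec X. a.a.(b.b.X)\{a} → ··a··> t1
  t1 = a.(b.b.(rec X. a.a.(b.b.X)\{a}))\{a} → ··a··> t2
  t2 = (b.b.(rec X. a.a.(b.b.X)\{a}))\{a} → ··b··> t3
  t3 = (b.(rec X. a.a.(b.b.X)\{a}))\{a} → ··b··> t4
  t4 = (rec X. a.a.(b.b.X)\{a})\{a} → (no moves)
Partition-refinement fixed point:
  B0 = {s0}
  B1 = {s1}
  B2 = {s2}
  B3 = {s3, t2}
  B4 = {s4, t3}
  B5 = {s5, t4}
  B6 = {t0}
  B7 = {t1}
s0 ∈ B0, t0 ∈ B6 → different blocks

P ≁ Q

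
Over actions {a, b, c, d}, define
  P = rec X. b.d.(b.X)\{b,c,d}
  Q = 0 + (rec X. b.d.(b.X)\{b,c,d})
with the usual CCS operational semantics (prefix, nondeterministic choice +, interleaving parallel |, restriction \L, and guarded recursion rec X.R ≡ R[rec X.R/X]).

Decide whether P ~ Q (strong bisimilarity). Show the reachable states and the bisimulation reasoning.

bisimilar

Reachable graph of P (3 states):
  m0 = rec X. b.d.(b.X)\{b,c,d} → =b=> m1
  m1 = d.(b.(rec X. b.d.(b.X)\{b,c,d}))\{b,c,d} → =d=> m2
  m2 = (b.(rec X. b.d.(b.X)\{b,c,d}))\{b,c,d} → ∅
Reachable graph of Q (3 states):
  n0 = 0 + (rec X. b.d.(b.X)\{b,c,d}) → =b=> n1
  n1 = d.(b.(rec X. b.d.(b.X)\{b,c,d}))\{b,c,d} → =d=> n2
  n2 = (b.(rec X. b.d.(b.X)\{b,c,d}))\{b,c,d} → ∅
Bisimilarity quotient blocks:
  B0 = {m0, n0}
  B1 = {m1, n1}
  B2 = {m2, n2}
m0 ∈ B0, n0 ∈ B0 → same block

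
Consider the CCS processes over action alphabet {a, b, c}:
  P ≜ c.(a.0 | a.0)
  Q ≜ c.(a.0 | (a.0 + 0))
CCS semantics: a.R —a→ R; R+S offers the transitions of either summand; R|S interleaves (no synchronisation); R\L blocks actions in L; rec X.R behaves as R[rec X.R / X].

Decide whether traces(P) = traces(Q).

YES

LTS(P): 5 reachable states
  m0 = c.(a.0 | a.0) | =c=> m1
  m1 = a.0 | a.0 | =a=> m2, =a=> m3
  m2 = 0 | a.0 | =a=> m4
  m3 = a.0 | 0 | =a=> m4
  m4 = 0 | 0 | stopped
LTS(Q): 5 reachable states
  n0 = c.(a.0 | (a.0 + 0)) | =c=> n1
  n1 = a.0 | (a.0 + 0) | =a=> n2, =a=> n3
  n2 = 0 | (a.0 + 0) | =a=> n4
  n3 = a.0 | 0 | =a=> n4
  n4 = 0 | 0 | stopped
Bisimilarity quotient blocks:
  B0 = {m0, n0}
  B1 = {m1, n1}
  B2 = {m2, m3, n2, n3}
  B3 = {m4, n4}
m0 ∈ B0, n0 ∈ B0 → same block
Bisimilar ⇒ trace-equivalent.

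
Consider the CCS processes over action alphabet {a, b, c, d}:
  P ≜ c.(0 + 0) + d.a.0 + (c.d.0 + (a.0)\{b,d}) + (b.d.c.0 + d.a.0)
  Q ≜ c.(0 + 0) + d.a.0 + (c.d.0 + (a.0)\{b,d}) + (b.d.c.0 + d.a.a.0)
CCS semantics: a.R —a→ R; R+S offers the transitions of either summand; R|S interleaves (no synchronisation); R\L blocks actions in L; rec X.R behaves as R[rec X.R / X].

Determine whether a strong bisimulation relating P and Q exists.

P's transition system — 8 states:
  s0 = c.(0 + 0) + d.a.0 + (c.d.0 + (a.0)\{b,d}) + (b.d.c.0 + d.a.0) ⊢ -a-> s1, -b-> s2, -c-> s3, -c-> s4, -d-> s5
  s1 = 0\{b,d} ⊢ (no moves)
  s2 = d.c.0 ⊢ -d-> s6
  s3 = 0 + 0 ⊢ (no moves)
  s4 = d.0 ⊢ -d-> s7
  s5 = a.0 ⊢ -a-> s7
  s6 = c.0 ⊢ -c-> s7
  s7 = 0 ⊢ (no moves)
Q's transition system — 9 states:
  t0 = c.(0 + 0) + d.a.0 + (c.d.0 + (a.0)\{b,d}) + (b.d.c.0 + d.a.a.0) ⊢ -a-> t1, -b-> t2, -c-> t3, -c-> t4, -d-> t5, -d-> t6
  t1 = 0\{b,d} ⊢ (no moves)
  t2 = d.c.0 ⊢ -d-> t7
  t3 = 0 + 0 ⊢ (no moves)
  t4 = d.0 ⊢ -d-> t8
  t5 = a.0 ⊢ -a-> t8
  t6 = a.a.0 ⊢ -a-> t5
  t7 = c.0 ⊢ -c-> t8
  t8 = 0 ⊢ (no moves)
Partition-refinement fixed point:
  B0 = {s0}
  B1 = {s2, t2}
  B2 = {s6, t7}
  B3 = {s1, s3, s7, t1, t3, t8}
  B4 = {s4, t4}
  B5 = {s5, t5}
  B6 = {t0}
  B7 = {t6}
s0 ∈ B0, t0 ∈ B6 → different blocks

not bisimilar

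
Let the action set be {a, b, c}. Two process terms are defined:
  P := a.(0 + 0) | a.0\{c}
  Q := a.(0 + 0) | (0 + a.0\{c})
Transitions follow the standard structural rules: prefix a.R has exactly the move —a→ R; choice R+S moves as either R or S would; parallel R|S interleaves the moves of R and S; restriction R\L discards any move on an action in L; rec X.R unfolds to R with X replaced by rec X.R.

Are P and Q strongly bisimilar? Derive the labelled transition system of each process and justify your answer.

LTS(P): 4 reachable states
  m0 = a.(0 + 0) | a.0\{c} ⊢ --a--▸ m1, --a--▸ m2
  m1 = (0 + 0) | a.0\{c} ⊢ --a--▸ m3
  m2 = a.(0 + 0) | 0\{c} ⊢ --a--▸ m3
  m3 = (0 + 0) | 0\{c} ⊢ ∅
LTS(Q): 4 reachable states
  n0 = a.(0 + 0) | (0 + a.0\{c}) ⊢ --a--▸ n1, --a--▸ n2
  n1 = (0 + 0) | (0 + a.0\{c}) ⊢ --a--▸ n3
  n2 = a.(0 + 0) | 0\{c} ⊢ --a--▸ n3
  n3 = (0 + 0) | 0\{c} ⊢ ∅
Bisimilarity quotient blocks:
  B0 = {m0, n0}
  B1 = {m1, m2, n1, n2}
  B2 = {m3, n3}
m0 ∈ B0, n0 ∈ B0 → same block

YES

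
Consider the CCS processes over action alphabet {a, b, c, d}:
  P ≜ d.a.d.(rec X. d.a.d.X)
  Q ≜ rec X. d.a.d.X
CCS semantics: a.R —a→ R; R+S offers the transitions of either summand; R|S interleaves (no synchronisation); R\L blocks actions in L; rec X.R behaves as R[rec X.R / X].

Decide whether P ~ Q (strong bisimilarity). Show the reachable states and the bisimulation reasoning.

YES

LTS(P): 4 reachable states
  m0 = d.a.d.(rec X. d.a.d.X) :: --d--▸ m1
  m1 = a.d.(rec X. d.a.d.X) :: --a--▸ m2
  m2 = d.(rec X. d.a.d.X) :: --d--▸ m3
  m3 = rec X. d.a.d.X :: --d--▸ m1
LTS(Q): 3 reachable states
  n0 = rec X. d.a.d.X :: --d--▸ n1
  n1 = a.d.(rec X. d.a.d.X) :: --a--▸ n2
  n2 = d.(rec X. d.a.d.X) :: --d--▸ n0
Partition-refinement fixed point:
  B0 = {m0, m3, n0}
  B1 = {m1, n1}
  B2 = {m2, n2}
m0 ∈ B0, n0 ∈ B0 → same block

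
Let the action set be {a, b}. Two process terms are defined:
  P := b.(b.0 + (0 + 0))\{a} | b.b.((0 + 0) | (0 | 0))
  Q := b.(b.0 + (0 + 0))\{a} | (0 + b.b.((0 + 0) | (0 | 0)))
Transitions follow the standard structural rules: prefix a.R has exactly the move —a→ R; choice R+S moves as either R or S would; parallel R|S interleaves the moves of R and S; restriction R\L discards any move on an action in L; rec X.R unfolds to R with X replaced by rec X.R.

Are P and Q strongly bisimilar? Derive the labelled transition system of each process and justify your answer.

P's transition system — 9 states:
  s0 = b.(b.0 + (0 + 0))\{a} | b.b.((0 + 0) | (0 | 0)) | --b--▸ s1, --b--▸ s2
  s1 = (b.0 + (0 + 0))\{a} | b.b.((0 + 0) | (0 | 0)) | --b--▸ s3, --b--▸ s4
  s2 = b.(b.0 + (0 + 0))\{a} | b.((0 + 0) | (0 | 0)) | --b--▸ s3, --b--▸ s5
  s3 = (b.0 + (0 + 0))\{a} | b.((0 + 0) | (0 | 0)) | --b--▸ s6, --b--▸ s7
  s4 = 0\{a} | b.b.((0 + 0) | (0 | 0)) | --b--▸ s7
  s5 = b.(b.0 + (0 + 0))\{a} | ((0 + 0) | (0 | 0)) | --b--▸ s6
  s6 = (b.0 + (0 + 0))\{a} | ((0 + 0) | (0 | 0)) | --b--▸ s8
  s7 = 0\{a} | b.((0 + 0) | (0 | 0)) | --b--▸ s8
  s8 = 0\{a} | ((0 + 0) | (0 | 0)) | stopped
Q's transition system — 9 states:
  t0 = b.(b.0 + (0 + 0))\{a} | (0 + b.b.((0 + 0) | (0 | 0))) | --b--▸ t1, --b--▸ t2
  t1 = (b.0 + (0 + 0))\{a} | (0 + b.b.((0 + 0) | (0 | 0))) | --b--▸ t3, --b--▸ t4
  t2 = b.(b.0 + (0 + 0))\{a} | b.((0 + 0) | (0 | 0)) | --b--▸ t3, --b--▸ t5
  t3 = (b.0 + (0 + 0))\{a} | b.((0 + 0) | (0 | 0)) | --b--▸ t6, --b--▸ t7
  t4 = 0\{a} | (0 + b.b.((0 + 0) | (0 | 0))) | --b--▸ t7
  t5 = b.(b.0 + (0 + 0))\{a} | ((0 + 0) | (0 | 0)) | --b--▸ t6
  t6 = (b.0 + (0 + 0))\{a} | ((0 + 0) | (0 | 0)) | --b--▸ t8
  t7 = 0\{a} | b.((0 + 0) | (0 | 0)) | --b--▸ t8
  t8 = 0\{a} | ((0 + 0) | (0 | 0)) | stopped
Bisimilarity quotient blocks:
  B0 = {s0, t0}
  B1 = {s1, s2, t1, t2}
  B2 = {s3, s4, s5, t3, t4, t5}
  B3 = {s6, s7, t6, t7}
  B4 = {s8, t8}
s0 ∈ B0, t0 ∈ B0 → same block

P ~ Q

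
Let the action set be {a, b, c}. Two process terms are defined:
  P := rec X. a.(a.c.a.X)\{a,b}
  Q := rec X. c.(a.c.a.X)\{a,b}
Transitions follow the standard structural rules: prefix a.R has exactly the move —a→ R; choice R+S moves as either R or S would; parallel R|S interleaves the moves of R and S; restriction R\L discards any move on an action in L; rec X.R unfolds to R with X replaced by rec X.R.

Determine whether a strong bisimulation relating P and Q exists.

Reachable graph of P (2 states):
  u0 = rec X. a.(a.c.a.X)\{a,b} ⊢ =a=> u1
  u1 = (a.c.a.(rec X. a.(a.c.a.X)\{a,b}))\{a,b} ⊢ deadlocked
Reachable graph of Q (2 states):
  v0 = rec X. c.(a.c.a.X)\{a,b} ⊢ =c=> v1
  v1 = (a.c.a.(rec X. c.(a.c.a.X)\{a,b}))\{a,b} ⊢ deadlocked
Bisimilarity quotient blocks:
  B0 = {u0}
  B1 = {u1, v1}
  B2 = {v0}
u0 ∈ B0, v0 ∈ B2 → different blocks

P ≁ Q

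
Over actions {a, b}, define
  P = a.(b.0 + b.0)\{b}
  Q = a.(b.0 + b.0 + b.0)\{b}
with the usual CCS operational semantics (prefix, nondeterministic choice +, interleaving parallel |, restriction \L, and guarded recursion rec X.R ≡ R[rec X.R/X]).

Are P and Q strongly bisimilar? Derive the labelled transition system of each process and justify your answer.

Reachable graph of P (2 states):
  s0 = a.(b.0 + b.0)\{b} :: --a--▸ s1
  s1 = (b.0 + b.0)\{b} :: ·
Reachable graph of Q (2 states):
  t0 = a.(b.0 + b.0 + b.0)\{b} :: --a--▸ t1
  t1 = (b.0 + b.0 + b.0)\{b} :: ·
Coarsest stable partition (strong bisimilarity classes):
  B0 = {s0, t0}
  B1 = {s1, t1}
s0 ∈ B0, t0 ∈ B0 → same block

bisimilar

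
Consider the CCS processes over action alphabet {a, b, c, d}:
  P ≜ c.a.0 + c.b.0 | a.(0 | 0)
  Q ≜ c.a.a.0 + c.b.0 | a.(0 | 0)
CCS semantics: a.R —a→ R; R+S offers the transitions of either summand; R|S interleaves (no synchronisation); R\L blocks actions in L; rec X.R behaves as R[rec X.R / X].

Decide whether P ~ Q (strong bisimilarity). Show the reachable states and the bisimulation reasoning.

not bisimilar

P's transition system — 8 states:
  u0 = c.a.0 + c.b.0 | a.(0 | 0) → ··a··> u1, ··c··> u2, ··c··> u3
  u1 = c.b.0 | (0 | 0) → ··c··> u4
  u2 = a.0 → ··a··> u5
  u3 = b.0 | a.(0 | 0) → ··a··> u4, ··b··> u6
  u4 = b.0 | (0 | 0) → ··b··> u7
  u5 = 0 → (no moves)
  u6 = 0 | a.(0 | 0) → ··a··> u7
  u7 = 0 | (0 | 0) → (no moves)
Q's transition system — 9 states:
  v0 = c.a.a.0 + c.b.0 | a.(0 | 0) → ··a··> v1, ··c··> v2, ··c··> v3
  v1 = c.b.0 | (0 | 0) → ··c··> v4
  v2 = a.a.0 → ··a··> v5
  v3 = b.0 | a.(0 | 0) → ··a··> v4, ··b··> v6
  v4 = b.0 | (0 | 0) → ··b··> v7
  v5 = a.0 → ··a··> v8
  v6 = 0 | a.(0 | 0) → ··a··> v7
  v7 = 0 | (0 | 0) → (no moves)
  v8 = 0 → (no moves)
Partition-refinement fixed point:
  B0 = {u0}
  B1 = {u3, v3}
  B2 = {u4, v4}
  B3 = {u5, u7, v7, v8}
  B4 = {u2, u6, v5, v6}
  B5 = {u1, v1}
  B6 = {v0}
  B7 = {v2}
u0 ∈ B0, v0 ∈ B6 → different blocks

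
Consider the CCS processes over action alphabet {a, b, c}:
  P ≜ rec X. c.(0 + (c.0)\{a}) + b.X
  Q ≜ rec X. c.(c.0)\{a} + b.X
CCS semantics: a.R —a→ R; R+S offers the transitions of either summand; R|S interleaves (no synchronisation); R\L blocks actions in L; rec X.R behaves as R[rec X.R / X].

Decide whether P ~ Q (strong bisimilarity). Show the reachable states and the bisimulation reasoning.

YES

LTS(P): 3 reachable states
  p0 = rec X. c.(0 + (c.0)\{a}) + b.X | =b=> p0, =c=> p1
  p1 = 0 + (c.0)\{a} | =c=> p2
  p2 = 0\{a} | ∅
LTS(Q): 3 reachable states
  q0 = rec X. c.(c.0)\{a} + b.X | =b=> q0, =c=> q1
  q1 = (c.0)\{a} | =c=> q2
  q2 = 0\{a} | ∅
Partition-refinement fixed point:
  B0 = {p0, q0}
  B1 = {p1, q1}
  B2 = {p2, q2}
p0 ∈ B0, q0 ∈ B0 → same block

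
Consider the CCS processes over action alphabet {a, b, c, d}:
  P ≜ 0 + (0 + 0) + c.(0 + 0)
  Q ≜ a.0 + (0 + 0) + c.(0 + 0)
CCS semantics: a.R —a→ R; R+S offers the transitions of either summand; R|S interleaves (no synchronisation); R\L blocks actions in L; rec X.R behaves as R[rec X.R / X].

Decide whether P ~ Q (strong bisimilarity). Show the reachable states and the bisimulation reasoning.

NO

LTS(P): 2 reachable states
  p0 = 0 + (0 + 0) + c.(0 + 0) ⊢ =c=> p1
  p1 = 0 + 0 ⊢ (no moves)
LTS(Q): 3 reachable states
  q0 = a.0 + (0 + 0) + c.(0 + 0) ⊢ =a=> q1, =c=> q2
  q1 = 0 ⊢ (no moves)
  q2 = 0 + 0 ⊢ (no moves)
Coarsest stable partition (strong bisimilarity classes):
  B0 = {p0}
  B1 = {p1, q1, q2}
  B2 = {q0}
p0 ∈ B0, q0 ∈ B2 → different blocks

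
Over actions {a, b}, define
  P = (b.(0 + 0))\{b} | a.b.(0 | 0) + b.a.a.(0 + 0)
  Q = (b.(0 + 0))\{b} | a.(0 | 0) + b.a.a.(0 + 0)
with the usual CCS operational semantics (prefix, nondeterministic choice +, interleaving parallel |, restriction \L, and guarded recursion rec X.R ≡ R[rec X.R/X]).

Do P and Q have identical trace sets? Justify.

P's transition system — 6 states:
  m0 = (b.(0 + 0))\{b} | a.b.(0 | 0) + b.a.a.(0 + 0) ⊢ ··a··> m1, ··b··> m2
  m1 = (b.(0 + 0))\{b} | b.(0 | 0) ⊢ ··b··> m3
  m2 = a.a.(0 + 0) ⊢ ··a··> m4
  m3 = (b.(0 + 0))\{b} | (0 | 0) ⊢ ·
  m4 = a.(0 + 0) ⊢ ··a··> m5
  m5 = 0 + 0 ⊢ ·
Q's transition system — 5 states:
  n0 = (b.(0 + 0))\{b} | a.(0 | 0) + b.a.a.(0 + 0) ⊢ ··a··> n1, ··b··> n2
  n1 = (b.(0 + 0))\{b} | (0 | 0) ⊢ ·
  n2 = a.a.(0 + 0) ⊢ ··a··> n3
  n3 = a.(0 + 0) ⊢ ··a··> n4
  n4 = 0 + 0 ⊢ ·
Trace ⟨ab⟩ through P, begin at {m0}:
  [1] a ⇒ {m1}
  [2] b ⇒ {m3}
  — P admits the full trace.
Trace ⟨ab⟩ through Q, begin at {n0}:
  [1] a ⇒ {n1}
  [2] b ⇒ ∅  — Q cannot continue

traces(P) ≠ traces(Q) — witness ⟨ab⟩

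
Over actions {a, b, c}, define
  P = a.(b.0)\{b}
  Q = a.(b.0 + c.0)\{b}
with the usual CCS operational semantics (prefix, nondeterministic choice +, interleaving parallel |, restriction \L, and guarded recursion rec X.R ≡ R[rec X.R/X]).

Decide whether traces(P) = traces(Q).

traces(P) ≠ traces(Q) — witness ⟨ac⟩

P's transition system — 2 states:
  u0 = a.(b.0)\{b} :: ··a··> u1
  u1 = (b.0)\{b} :: (no moves)
Q's transition system — 3 states:
  v0 = a.(b.0 + c.0)\{b} :: ··a··> v1
  v1 = (b.0 + c.0)\{b} :: ··c··> v2
  v2 = 0\{b} :: (no moves)
Trace ⟨ac⟩ through Q, begin at {v0}:
  [1] a ⇒ {v1}
  [2] c ⇒ {v2}
  Q completes σ.
Trace ⟨ac⟩ through P, begin at {u0}:
  [1] a ⇒ {u1}
  [2] c ⇒ no successor for P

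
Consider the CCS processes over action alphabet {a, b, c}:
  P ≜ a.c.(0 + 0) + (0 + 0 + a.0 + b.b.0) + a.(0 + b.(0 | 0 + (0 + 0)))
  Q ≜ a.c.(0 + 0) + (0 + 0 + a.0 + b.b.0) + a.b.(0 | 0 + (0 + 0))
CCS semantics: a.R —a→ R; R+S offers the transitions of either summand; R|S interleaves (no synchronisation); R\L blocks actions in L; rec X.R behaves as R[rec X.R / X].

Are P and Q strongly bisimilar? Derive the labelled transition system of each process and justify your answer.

LTS(P): 7 reachable states
  u0 = a.c.(0 + 0) + (0 + 0 + a.0 + b.b.0) + a.(0 + b.(0 | 0 + (0 + 0))) | —a→ u1, —a→ u2, —a→ u3, —b→ u4
  u1 = 0 | ·
  u2 = 0 + b.(0 | 0 + (0 + 0)) | —b→ u5
  u3 = c.(0 + 0) | —c→ u6
  u4 = b.0 | —b→ u1
  u5 = 0 | 0 + (0 + 0) | ·
  u6 = 0 + 0 | ·
LTS(Q): 7 reachable states
  v0 = a.c.(0 + 0) + (0 + 0 + a.0 + b.b.0) + a.b.(0 | 0 + (0 + 0)) | —a→ v1, —a→ v2, —a→ v3, —b→ v4
  v1 = 0 | ·
  v2 = b.(0 | 0 + (0 + 0)) | —b→ v5
  v3 = c.(0 + 0) | —c→ v6
  v4 = b.0 | —b→ v1
  v5 = 0 | 0 + (0 + 0) | ·
  v6 = 0 + 0 | ·
Coarsest stable partition (strong bisimilarity classes):
  B0 = {u0, v0}
  B1 = {u3, v3}
  B2 = {u1, u5, u6, v1, v5, v6}
  B3 = {u2, u4, v2, v4}
u0 ∈ B0, v0 ∈ B0 → same block

P ~ Q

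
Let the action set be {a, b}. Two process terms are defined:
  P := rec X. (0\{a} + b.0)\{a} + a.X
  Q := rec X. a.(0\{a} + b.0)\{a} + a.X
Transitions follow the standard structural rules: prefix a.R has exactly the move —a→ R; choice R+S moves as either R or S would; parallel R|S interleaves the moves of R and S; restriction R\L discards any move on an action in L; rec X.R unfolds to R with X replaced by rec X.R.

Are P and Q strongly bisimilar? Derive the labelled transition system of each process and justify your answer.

LTS(P): 2 reachable states
  m0 = rec X. (0\{a} + b.0)\{a} + a.X ⊢ -a-> m0, -b-> m1
  m1 = 0\{a} ⊢ (no moves)
LTS(Q): 3 reachable states
  n0 = rec X. a.(0\{a} + b.0)\{a} + a.X ⊢ -a-> n0, -a-> n1
  n1 = (0\{a} + b.0)\{a} ⊢ -b-> n2
  n2 = 0\{a} ⊢ (no moves)
Coarsest stable partition (strong bisimilarity classes):
  B0 = {m0}
  B1 = {m1, n2}
  B2 = {n0}
  B3 = {n1}
m0 ∈ B0, n0 ∈ B2 → different blocks

P ≁ Q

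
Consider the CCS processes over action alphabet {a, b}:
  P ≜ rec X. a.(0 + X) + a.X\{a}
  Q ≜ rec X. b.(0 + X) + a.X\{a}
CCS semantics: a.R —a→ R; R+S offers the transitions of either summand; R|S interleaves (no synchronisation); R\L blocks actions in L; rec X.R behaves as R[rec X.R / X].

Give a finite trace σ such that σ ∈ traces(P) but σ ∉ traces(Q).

LTS(P): 3 reachable states
  u0 = rec X. a.(0 + X) + a.X\{a} :: =a=> u1, =a=> u2
  u1 = (rec X. a.(0 + X) + a.X\{a})\{a} :: ·
  u2 = 0 + (rec X. a.(0 + X) + a.X\{a}) :: =a=> u1, =a=> u2
LTS(Q): 4 reachable states
  v0 = rec X. b.(0 + X) + a.X\{a} :: =a=> v1, =b=> v2
  v1 = (rec X. b.(0 + X) + a.X\{a})\{a} :: =b=> v3
  v2 = 0 + (rec X. b.(0 + X) + a.X\{a}) :: =a=> v1, =b=> v2
  v3 = (0 + (rec X. b.(0 + X) + a.X\{a}))\{a} :: =b=> v3
Run σ = ⟨aa⟩ on P: start {u0}
  [1] a ⇒ {u1, u2}
  [2] a ⇒ {u1, u2}
  ✓ P
Run σ = ⟨aa⟩ on Q: start {v0}
  [1] a ⇒ {v1}
  [2] a ⇒ ∅  — Q cannot continue

aa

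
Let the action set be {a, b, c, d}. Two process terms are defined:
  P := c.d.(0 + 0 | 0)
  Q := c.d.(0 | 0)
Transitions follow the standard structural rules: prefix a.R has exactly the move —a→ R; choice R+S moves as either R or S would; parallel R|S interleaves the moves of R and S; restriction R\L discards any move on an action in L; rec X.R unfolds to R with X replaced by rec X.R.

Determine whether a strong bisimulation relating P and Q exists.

LTS(P): 3 reachable states
  u0 = c.d.(0 + 0 | 0) → ··c··> u1
  u1 = d.(0 + 0 | 0) → ··d··> u2
  u2 = 0 + 0 | 0 → ∅
LTS(Q): 3 reachable states
  v0 = c.d.(0 | 0) → ··c··> v1
  v1 = d.(0 | 0) → ··d··> v2
  v2 = 0 | 0 → ∅
Coarsest stable partition (strong bisimilarity classes):
  B0 = {u0, v0}
  B1 = {u1, v1}
  B2 = {u2, v2}
u0 ∈ B0, v0 ∈ B0 → same block

YES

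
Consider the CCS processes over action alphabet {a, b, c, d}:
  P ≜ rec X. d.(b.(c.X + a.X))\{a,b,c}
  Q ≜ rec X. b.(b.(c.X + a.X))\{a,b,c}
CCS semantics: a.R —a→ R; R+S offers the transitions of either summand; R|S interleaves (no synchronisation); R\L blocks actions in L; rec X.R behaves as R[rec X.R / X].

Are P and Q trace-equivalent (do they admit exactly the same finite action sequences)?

LTS(P): 2 reachable states
  s0 = rec X. d.(b.(c.X + a.X))\{a,b,c} | ··d··> s1
  s1 = (b.(c.(rec X. d.(b.(c.X + a.X))\{a,b,c}) + a.(rec X. d.(b.(c.X + a.X))\{a,b,c})))\{a,b,c} | ·
LTS(Q): 2 reachable states
  t0 = rec X. b.(b.(c.X + a.X))\{a,b,c} | ··b··> t1
  t1 = (b.(c.(rec X. b.(b.(c.X + a.X))\{a,b,c}) + a.(rec X. b.(b.(c.X + a.X))\{a,b,c})))\{a,b,c} | ·
Executing d from P (initial set {s0}):
  step 1 (d): {s1}
  P completes σ.
Executing d from Q (initial set {t0}):
  step 1 (d): no successor for Q

trace-distinct — witness ⟨d⟩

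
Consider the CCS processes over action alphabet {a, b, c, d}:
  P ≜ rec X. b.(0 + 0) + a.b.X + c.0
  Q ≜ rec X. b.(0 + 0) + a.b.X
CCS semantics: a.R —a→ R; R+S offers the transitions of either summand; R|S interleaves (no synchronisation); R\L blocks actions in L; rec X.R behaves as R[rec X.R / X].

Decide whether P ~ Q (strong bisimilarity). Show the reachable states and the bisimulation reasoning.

LTS(P): 4 reachable states
  p0 = rec X. b.(0 + 0) + a.b.X + c.0 :: =a=> p1, =b=> p2, =c=> p3
  p1 = b.(rec X. b.(0 + 0) + a.b.X + c.0) :: =b=> p0
  p2 = 0 + 0 :: ·
  p3 = 0 :: ·
LTS(Q): 3 reachable states
  q0 = rec X. b.(0 + 0) + a.b.X :: =a=> q1, =b=> q2
  q1 = b.(rec X. b.(0 + 0) + a.b.X) :: =b=> q0
  q2 = 0 + 0 :: ·
Coarsest stable partition (strong bisimilarity classes):
  B0 = {p0}
  B1 = {p1}
  B2 = {p2, p3, q2}
  B3 = {q0}
  B4 = {q1}
p0 ∈ B0, q0 ∈ B3 → different blocks

not bisimilar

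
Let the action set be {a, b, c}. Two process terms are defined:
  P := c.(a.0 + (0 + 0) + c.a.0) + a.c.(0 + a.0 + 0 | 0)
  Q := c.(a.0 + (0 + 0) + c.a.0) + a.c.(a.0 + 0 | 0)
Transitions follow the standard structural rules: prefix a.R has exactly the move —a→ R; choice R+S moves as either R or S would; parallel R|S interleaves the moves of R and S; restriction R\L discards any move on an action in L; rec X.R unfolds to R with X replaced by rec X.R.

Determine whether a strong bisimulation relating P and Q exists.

Reachable graph of P (6 states):
  p0 = c.(a.0 + (0 + 0) + c.a.0) + a.c.(0 + a.0 + 0 | 0) | -a-> p1, -c-> p2
  p1 = c.(0 + a.0 + 0 | 0) | -c-> p3
  p2 = a.0 + (0 + 0) + c.a.0 | -a-> p4, -c-> p5
  p3 = 0 + a.0 + 0 | 0 | -a-> p4
  p4 = 0 | ·
  p5 = a.0 | -a-> p4
Reachable graph of Q (6 states):
  q0 = c.(a.0 + (0 + 0) + c.a.0) + a.c.(a.0 + 0 | 0) | -a-> q1, -c-> q2
  q1 = c.(a.0 + 0 | 0) | -c-> q3
  q2 = a.0 + (0 + 0) + c.a.0 | -a-> q4, -c-> q5
  q3 = a.0 + 0 | 0 | -a-> q4
  q4 = 0 | ·
  q5 = a.0 | -a-> q4
Bisimilarity quotient blocks:
  B0 = {p0, q0}
  B1 = {p2, q2}
  B2 = {p4, q4}
  B3 = {p3, p5, q3, q5}
  B4 = {p1, q1}
p0 ∈ B0, q0 ∈ B0 → same block

YES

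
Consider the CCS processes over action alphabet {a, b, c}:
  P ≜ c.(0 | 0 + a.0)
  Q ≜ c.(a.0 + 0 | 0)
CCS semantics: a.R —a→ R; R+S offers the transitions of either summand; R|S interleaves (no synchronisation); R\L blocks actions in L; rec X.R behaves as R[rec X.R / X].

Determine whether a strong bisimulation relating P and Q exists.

P ~ Q

Reachable graph of P (3 states):
  p0 = c.(0 | 0 + a.0) ⊢ =c=> p1
  p1 = 0 | 0 + a.0 ⊢ =a=> p2
  p2 = 0 ⊢ stopped
Reachable graph of Q (3 states):
  q0 = c.(a.0 + 0 | 0) ⊢ =c=> q1
  q1 = a.0 + 0 | 0 ⊢ =a=> q2
  q2 = 0 ⊢ stopped
Coarsest stable partition (strong bisimilarity classes):
  B0 = {p0, q0}
  B1 = {p1, q1}
  B2 = {p2, q2}
p0 ∈ B0, q0 ∈ B0 → same block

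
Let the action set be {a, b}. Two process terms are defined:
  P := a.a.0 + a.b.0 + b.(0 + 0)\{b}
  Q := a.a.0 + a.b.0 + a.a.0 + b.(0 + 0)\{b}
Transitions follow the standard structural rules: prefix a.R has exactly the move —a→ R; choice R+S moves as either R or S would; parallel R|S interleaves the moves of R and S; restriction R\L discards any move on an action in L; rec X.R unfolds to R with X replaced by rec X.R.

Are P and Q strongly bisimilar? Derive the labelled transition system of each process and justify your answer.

P ~ Q

LTS(P): 5 reachable states
  s0 = a.a.0 + a.b.0 + b.(0 + 0)\{b} :: =a=> s1, =a=> s2, =b=> s3
  s1 = a.0 :: =a=> s4
  s2 = b.0 :: =b=> s4
  s3 = (0 + 0)\{b} :: (no moves)
  s4 = 0 :: (no moves)
LTS(Q): 5 reachable states
  t0 = a.a.0 + a.b.0 + a.a.0 + b.(0 + 0)\{b} :: =a=> t1, =a=> t2, =b=> t3
  t1 = a.0 :: =a=> t4
  t2 = b.0 :: =b=> t4
  t3 = (0 + 0)\{b} :: (no moves)
  t4 = 0 :: (no moves)
Partition-refinement fixed point:
  B0 = {s0, t0}
  B1 = {s3, s4, t3, t4}
  B2 = {s2, t2}
  B3 = {s1, t1}
s0 ∈ B0, t0 ∈ B0 → same block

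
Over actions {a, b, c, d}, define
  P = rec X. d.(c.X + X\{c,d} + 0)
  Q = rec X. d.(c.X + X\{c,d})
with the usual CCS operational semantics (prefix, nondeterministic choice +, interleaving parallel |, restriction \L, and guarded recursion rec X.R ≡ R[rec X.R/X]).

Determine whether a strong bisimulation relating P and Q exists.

P's transition system — 2 states:
  p0 = rec X. d.(c.X + X\{c,d} + 0) ⊢ —d→ p1
  p1 = c.(rec X. d.(c.X + X\{c,d} + 0)) + (rec X. d.(c.X + X\{c,d} + 0))\{c,d} + 0 ⊢ —c→ p0
Q's transition system — 2 states:
  q0 = rec X. d.(c.X + X\{c,d}) ⊢ —d→ q1
  q1 = c.(rec X. d.(c.X + X\{c,d})) + (rec X. d.(c.X + X\{c,d}))\{c,d} ⊢ —c→ q0
Coarsest stable partition (strong bisimilarity classes):
  B0 = {p0, q0}
  B1 = {p1, q1}
p0 ∈ B0, q0 ∈ B0 → same block

YES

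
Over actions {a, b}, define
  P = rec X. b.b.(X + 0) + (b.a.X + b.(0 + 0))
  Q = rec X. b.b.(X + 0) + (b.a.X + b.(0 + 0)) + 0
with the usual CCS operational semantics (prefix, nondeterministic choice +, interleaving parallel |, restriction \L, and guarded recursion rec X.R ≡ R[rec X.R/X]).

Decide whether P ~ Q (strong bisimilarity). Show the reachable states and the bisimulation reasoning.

P ~ Q

P's transition system — 5 states:
  u0 = rec X. b.b.(X + 0) + (b.a.X + b.(0 + 0)) has moves —b→ u1, —b→ u2, —b→ u3
  u1 = 0 + 0 has moves ·
  u2 = a.(rec X. b.b.(X + 0) + (b.a.X + b.(0 + 0))) has moves —a→ u0
  u3 = b.((rec X. b.b.(X + 0) + (b.a.X + b.(0 + 0))) + 0) has moves —b→ u4
  u4 = (rec X. b.b.(X + 0) + (b.a.X + b.(0 + 0))) + 0 has moves —b→ u1, —b→ u2, —b→ u3
Q's transition system — 5 states:
  v0 = rec X. b.b.(X + 0) + (b.a.X + b.(0 + 0)) + 0 has moves —b→ v1, —b→ v2, —b→ v3
  v1 = 0 + 0 has moves ·
  v2 = a.(rec X. b.b.(X + 0) + (b.a.X + b.(0 + 0)) + 0) has moves —a→ v0
  v3 = b.((rec X. b.b.(X + 0) + (b.a.X + b.(0 + 0)) + 0) + 0) has moves —b→ v4
  v4 = (rec X. b.b.(X + 0) + (b.a.X + b.(0 + 0)) + 0) + 0 has moves —b→ v1, —b→ v2, —b→ v3
Coarsest stable partition (strong bisimilarity classes):
  B0 = {u0, u4, v0, v4}
  B1 = {u3, v3}
  B2 = {u1, v1}
  B3 = {u2, v2}
u0 ∈ B0, v0 ∈ B0 → same block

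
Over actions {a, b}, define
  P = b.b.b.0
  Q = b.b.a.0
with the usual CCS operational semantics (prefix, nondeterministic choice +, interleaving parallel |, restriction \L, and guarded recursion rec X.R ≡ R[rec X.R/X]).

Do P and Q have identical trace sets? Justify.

NO — witness ⟨bbb⟩

LTS(P): 4 reachable states
  p0 = b.b.b.0 :: —b→ p1
  p1 = b.b.0 :: —b→ p2
  p2 = b.0 :: —b→ p3
  p3 = 0 :: deadlocked
LTS(Q): 4 reachable states
  q0 = b.b.a.0 :: —b→ q1
  q1 = b.a.0 :: —b→ q2
  q2 = a.0 :: —a→ q3
  q3 = 0 :: deadlocked
Run σ = ⟨bbb⟩ on P: start {p0}
  step 1 (b): {p1}
  step 2 (b): {p2}
  step 3 (b): {p3}
  ✓ P
Run σ = ⟨bbb⟩ on Q: start {q0}
  step 1 (b): {q1}
  step 2 (b): {q2}
  step 3 (b): ∅  — Q cannot continue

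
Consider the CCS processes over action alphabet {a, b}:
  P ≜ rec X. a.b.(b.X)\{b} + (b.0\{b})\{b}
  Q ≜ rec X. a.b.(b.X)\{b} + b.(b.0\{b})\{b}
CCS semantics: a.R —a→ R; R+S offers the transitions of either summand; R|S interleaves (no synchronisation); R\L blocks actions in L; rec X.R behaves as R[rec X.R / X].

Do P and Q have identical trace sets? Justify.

P's transition system — 3 states:
  s0 = rec X. a.b.(b.X)\{b} + (b.0\{b})\{b} has moves -a-> s1
  s1 = b.(b.(rec X. a.b.(b.X)\{b} + (b.0\{b})\{b}))\{b} has moves -b-> s2
  s2 = (b.(rec X. a.b.(b.X)\{b} + (b.0\{b})\{b}))\{b} has moves stopped
Q's transition system — 4 states:
  t0 = rec X. a.b.(b.X)\{b} + b.(b.0\{b})\{b} has moves -a-> t1, -b-> t2
  t1 = b.(b.(rec X. a.b.(b.X)\{b} + b.(b.0\{b})\{b}))\{b} has moves -b-> t3
  t2 = (b.0\{b})\{b} has moves stopped
  t3 = (b.(rec X. a.b.(b.X)\{b} + b.(b.0\{b})\{b}))\{b} has moves stopped
Trace ⟨b⟩ through Q, begin at {t0}:
  [1] b ⇒ {t2}
  — Q admits the full trace.
Trace ⟨b⟩ through P, begin at {s0}:
  [1] b ⇒ ∅ (P stuck)

trace-distinct — witness ⟨b⟩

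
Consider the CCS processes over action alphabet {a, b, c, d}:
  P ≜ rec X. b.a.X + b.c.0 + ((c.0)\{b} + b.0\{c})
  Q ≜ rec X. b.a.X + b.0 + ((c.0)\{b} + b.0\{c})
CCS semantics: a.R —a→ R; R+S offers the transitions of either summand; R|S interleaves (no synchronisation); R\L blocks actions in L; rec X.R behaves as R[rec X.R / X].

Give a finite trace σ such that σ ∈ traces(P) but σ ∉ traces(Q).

P's transition system — 6 states:
  p0 = rec X. b.a.X + b.c.0 + ((c.0)\{b} + b.0\{c}) :: =b=> p1, =b=> p2, =b=> p3, =c=> p4
  p1 = 0\{c} :: ∅
  p2 = a.(rec X. b.a.X + b.c.0 + ((c.0)\{b} + b.0\{c})) :: =a=> p0
  p3 = c.0 :: =c=> p5
  p4 = 0\{b} :: ∅
  p5 = 0 :: ∅
Q's transition system — 5 states:
  q0 = rec X. b.a.X + b.0 + ((c.0)\{b} + b.0\{c}) :: =b=> q1, =b=> q2, =b=> q3, =c=> q4
  q1 = 0 :: ∅
  q2 = 0\{c} :: ∅
  q3 = a.(rec X. b.a.X + b.0 + ((c.0)\{b} + b.0\{c})) :: =a=> q0
  q4 = 0\{b} :: ∅
Run σ = ⟨bc⟩ on P: start {p0}
  after b @ step 1: {p1, p2, p3}
  after c @ step 2: {p5}
  ✓ P
Run σ = ⟨bc⟩ on Q: start {q0}
  after b @ step 1: {q1, q2, q3}
  after c @ step 2: no successor for Q

bc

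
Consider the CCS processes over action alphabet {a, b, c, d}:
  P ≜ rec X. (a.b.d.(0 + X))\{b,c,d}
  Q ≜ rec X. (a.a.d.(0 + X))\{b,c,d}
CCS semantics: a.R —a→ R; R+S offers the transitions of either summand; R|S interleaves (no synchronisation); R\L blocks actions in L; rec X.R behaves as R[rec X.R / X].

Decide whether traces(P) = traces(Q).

P's transition system — 2 states:
  s0 = rec X. (a.b.d.(0 + X))\{b,c,d} ⊢ —a→ s1
  s1 = (b.d.(0 + (rec X. (a.b.d.(0 + X))\{b,c,d})))\{b,c,d} ⊢ deadlocked
Q's transition system — 3 states:
  t0 = rec X. (a.a.d.(0 + X))\{b,c,d} ⊢ —a→ t1
  t1 = (a.d.(0 + (rec X. (a.a.d.(0 + X))\{b,c,d})))\{b,c,d} ⊢ —a→ t2
  t2 = (d.(0 + (rec X. (a.a.d.(0 + X))\{b,c,d})))\{b,c,d} ⊢ deadlocked
Run σ = ⟨aa⟩ on Q: start {t0}
  after a @ step 1: {t1}
  after a @ step 2: {t2}
  Q completes σ.
Run σ = ⟨aa⟩ on P: start {s0}
  after a @ step 1: {s1}
  after a @ step 2: no successor for P

trace-distinct — witness ⟨aa⟩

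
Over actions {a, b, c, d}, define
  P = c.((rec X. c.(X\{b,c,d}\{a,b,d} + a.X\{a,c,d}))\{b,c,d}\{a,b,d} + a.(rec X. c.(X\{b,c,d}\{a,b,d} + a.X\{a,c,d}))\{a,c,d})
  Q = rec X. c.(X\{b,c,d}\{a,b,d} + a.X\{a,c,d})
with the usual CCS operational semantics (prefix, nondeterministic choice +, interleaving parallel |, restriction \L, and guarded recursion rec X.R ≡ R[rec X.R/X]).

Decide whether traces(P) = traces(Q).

LTS(P): 3 reachable states
  m0 = c.((rec X. c.(X\{b,c,d}\{a,b,d} + a.X\{a,c,d}))\{b,c,d}\{a,b,d} + a.(rec X. c.(X\{b,c,d}\{a,b,d} + a.X\{a,c,d}))\{a,c,d}) :: -c-> m1
  m1 = (rec X. c.(X\{b,c,d}\{a,b,d} + a.X\{a,c,d}))\{b,c,d}\{a,b,d} + a.(rec X. c.(X\{b,c,d}\{a,b,d} + a.X\{a,c,d}))\{a,c,d} :: -a-> m2
  m2 = (rec X. c.(X\{b,c,d}\{a,b,d} + a.X\{a,c,d}))\{a,c,d} :: ·
LTS(Q): 3 reachable states
  n0 = rec X. c.(X\{b,c,d}\{a,b,d} + a.X\{a,c,d}) :: -c-> n1
  n1 = (rec X. c.(X\{b,c,d}\{a,b,d} + a.X\{a,c,d}))\{b,c,d}\{a,b,d} + a.(rec X. c.(X\{b,c,d}\{a,b,d} + a.X\{a,c,d}))\{a,c,d} :: -a-> n2
  n2 = (rec X. c.(X\{b,c,d}\{a,b,d} + a.X\{a,c,d}))\{a,c,d} :: ·
Coarsest stable partition (strong bisimilarity classes):
  B0 = {m0, n0}
  B1 = {m1, n1}
  B2 = {m2, n2}
m0 ∈ B0, n0 ∈ B0 → same block
Bisimilar ⇒ trace-equivalent.

YES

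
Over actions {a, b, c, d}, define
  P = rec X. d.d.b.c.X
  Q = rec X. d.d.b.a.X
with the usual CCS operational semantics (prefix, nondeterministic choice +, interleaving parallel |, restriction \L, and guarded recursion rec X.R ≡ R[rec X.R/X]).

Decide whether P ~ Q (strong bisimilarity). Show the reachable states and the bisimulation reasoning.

Reachable graph of P (4 states):
  p0 = rec X. d.d.b.c.X ⊢ ··d··> p1
  p1 = d.b.c.(rec X. d.d.b.c.X) ⊢ ··d··> p2
  p2 = b.c.(rec X. d.d.b.c.X) ⊢ ··b··> p3
  p3 = c.(rec X. d.d.b.c.X) ⊢ ··c··> p0
Reachable graph of Q (4 states):
  q0 = rec X. d.d.b.a.X ⊢ ··d··> q1
  q1 = d.b.a.(rec X. d.d.b.a.X) ⊢ ··d··> q2
  q2 = b.a.(rec X. d.d.b.a.X) ⊢ ··b··> q3
  q3 = a.(rec X. d.d.b.a.X) ⊢ ··a··> q0
Bisimilarity quotient blocks:
  B0 = {p0}
  B1 = {p1}
  B2 = {p2}
  B3 = {p3}
  B4 = {q0}
  B5 = {q1}
  B6 = {q2}
  B7 = {q3}
p0 ∈ B0, q0 ∈ B4 → different blocks

not bisimilar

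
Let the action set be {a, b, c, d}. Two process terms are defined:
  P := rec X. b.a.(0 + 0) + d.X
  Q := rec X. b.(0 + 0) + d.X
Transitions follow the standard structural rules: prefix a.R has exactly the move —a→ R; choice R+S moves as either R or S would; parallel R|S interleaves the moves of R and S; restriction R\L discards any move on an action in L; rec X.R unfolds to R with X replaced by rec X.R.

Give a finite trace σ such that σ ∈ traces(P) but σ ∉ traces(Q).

ba

P's transition system — 3 states:
  p0 = rec X. b.a.(0 + 0) + d.X ⊢ -b-> p1, -d-> p0
  p1 = a.(0 + 0) ⊢ -a-> p2
  p2 = 0 + 0 ⊢ ∅
Q's transition system — 2 states:
  q0 = rec X. b.(0 + 0) + d.X ⊢ -b-> q1, -d-> q0
  q1 = 0 + 0 ⊢ ∅
Run σ = ⟨ba⟩ on P: start {p0}
  step 1 (b): {p1}
  step 2 (a): {p2}
  P completes σ.
Run σ = ⟨ba⟩ on Q: start {q0}
  step 1 (b): {q1}
  step 2 (a): ∅  — Q cannot continue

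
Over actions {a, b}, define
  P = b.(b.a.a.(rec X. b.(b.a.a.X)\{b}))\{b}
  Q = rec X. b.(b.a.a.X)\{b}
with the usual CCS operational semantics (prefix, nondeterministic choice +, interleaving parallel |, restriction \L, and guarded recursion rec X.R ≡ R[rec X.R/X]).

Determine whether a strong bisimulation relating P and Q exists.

Reachable graph of P (2 states):
  s0 = b.(b.a.a.(rec X. b.(b.a.a.X)\{b}))\{b} ⊢ --b--▸ s1
  s1 = (b.a.a.(rec X. b.(b.a.a.X)\{b}))\{b} ⊢ ∅
Reachable graph of Q (2 states):
  t0 = rec X. b.(b.a.a.X)\{b} ⊢ --b--▸ t1
  t1 = (b.a.a.(rec X. b.(b.a.a.X)\{b}))\{b} ⊢ ∅
Coarsest stable partition (strong bisimilarity classes):
  B0 = {s0, t0}
  B1 = {s1, t1}
s0 ∈ B0, t0 ∈ B0 → same block

YES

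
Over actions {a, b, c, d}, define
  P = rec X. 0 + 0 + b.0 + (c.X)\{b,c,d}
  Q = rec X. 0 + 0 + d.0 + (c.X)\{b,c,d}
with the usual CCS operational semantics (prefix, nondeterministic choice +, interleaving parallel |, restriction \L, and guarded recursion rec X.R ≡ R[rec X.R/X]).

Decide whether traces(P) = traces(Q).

LTS(P): 2 reachable states
  s0 = rec X. 0 + 0 + b.0 + (c.X)\{b,c,d} :: —b→ s1
  s1 = 0 :: ∅
LTS(Q): 2 reachable states
  t0 = rec X. 0 + 0 + d.0 + (c.X)\{b,c,d} :: —d→ t1
  t1 = 0 :: ∅
Trace ⟨b⟩ through P, begin at {s0}:
  step 1 (b): {s1}
  — P admits the full trace.
Trace ⟨b⟩ through Q, begin at {t0}:
  step 1 (b): ∅  — Q cannot continue

trace-distinct — witness ⟨b⟩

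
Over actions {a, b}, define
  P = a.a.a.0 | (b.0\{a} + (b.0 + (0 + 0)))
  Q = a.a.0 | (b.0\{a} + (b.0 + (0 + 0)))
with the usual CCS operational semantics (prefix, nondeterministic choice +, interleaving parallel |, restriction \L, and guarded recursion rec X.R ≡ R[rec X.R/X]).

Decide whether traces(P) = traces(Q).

P's transition system — 12 states:
  m0 = a.a.a.0 | (b.0\{a} + (b.0 + (0 + 0))) :: --a--▸ m1, --b--▸ m2, --b--▸ m3
  m1 = a.a.0 | (b.0\{a} + (b.0 + (0 + 0))) :: --a--▸ m4, --b--▸ m5, --b--▸ m6
  m2 = a.a.a.0 | 0 :: --a--▸ m5
  m3 = a.a.a.0 | 0\{a} :: --a--▸ m6
  m4 = a.0 | (b.0\{a} + (b.0 + (0 + 0))) :: --a--▸ m7, --b--▸ m8, --b--▸ m9
  m5 = a.a.0 | 0 :: --a--▸ m8
  m6 = a.a.0 | 0\{a} :: --a--▸ m9
  m7 = 0 | (b.0\{a} + (b.0 + (0 + 0))) :: --b--▸ m10, --b--▸ m11
  m8 = a.0 | 0 :: --a--▸ m10
  m9 = a.0 | 0\{a} :: --a--▸ m11
  m10 = 0 | 0 :: (no moves)
  m11 = 0 | 0\{a} :: (no moves)
Q's transition system — 9 states:
  n0 = a.a.0 | (b.0\{a} + (b.0 + (0 + 0))) :: --a--▸ n1, --b--▸ n2, --b--▸ n3
  n1 = a.0 | (b.0\{a} + (b.0 + (0 + 0))) :: --a--▸ n4, --b--▸ n5, --b--▸ n6
  n2 = a.a.0 | 0 :: --a--▸ n5
  n3 = a.a.0 | 0\{a} :: --a--▸ n6
  n4 = 0 | (b.0\{a} + (b.0 + (0 + 0))) :: --b--▸ n7, --b--▸ n8
  n5 = a.0 | 0 :: --a--▸ n7
  n6 = a.0 | 0\{a} :: --a--▸ n8
  n7 = 0 | 0 :: (no moves)
  n8 = 0 | 0\{a} :: (no moves)
Run σ = ⟨aaa⟩ on P: start {m0}
  step 1 (a): {m1}
  step 2 (a): {m4}
  step 3 (a): {m7}
  P completes σ.
Run σ = ⟨aaa⟩ on Q: start {n0}
  step 1 (a): {n1}
  step 2 (a): {n4}
  step 3 (a): no successor for Q

traces(P) ≠ traces(Q) — witness ⟨aaa⟩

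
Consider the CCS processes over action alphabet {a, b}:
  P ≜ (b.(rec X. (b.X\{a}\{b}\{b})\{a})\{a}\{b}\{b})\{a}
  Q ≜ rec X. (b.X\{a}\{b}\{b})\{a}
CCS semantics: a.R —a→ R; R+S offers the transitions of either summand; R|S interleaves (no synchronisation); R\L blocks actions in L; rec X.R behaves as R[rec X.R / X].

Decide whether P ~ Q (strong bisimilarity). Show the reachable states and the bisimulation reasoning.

bisimilar

P's transition system — 2 states:
  m0 = (b.(rec X. (b.X\{a}\{b}\{b})\{a})\{a}\{b}\{b})\{a} :: --b--▸ m1
  m1 = (rec X. (b.X\{a}\{b}\{b})\{a})\{a}\{b}\{b}\{a} :: stopped
Q's transition system — 2 states:
  n0 = rec X. (b.X\{a}\{b}\{b})\{a} :: --b--▸ n1
  n1 = (rec X. (b.X\{a}\{b}\{b})\{a})\{a}\{b}\{b}\{a} :: stopped
Partition-refinement fixed point:
  B0 = {m0, n0}
  B1 = {m1, n1}
m0 ∈ B0, n0 ∈ B0 → same block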